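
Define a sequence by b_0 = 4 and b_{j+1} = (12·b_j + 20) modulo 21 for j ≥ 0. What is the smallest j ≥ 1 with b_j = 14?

3

Listing terms: b_0 = 4, b_1 = 5, b_2 = 17, b_3 = 14, b_4 = 20, b_5 = 8, b_6 = 11, b_7 = 5.
Since b_7 = b_1 = 5, the sequence is eventually periodic: after a pre-period of length 1 it cycles with period 6.
The value 14 first appears (with j ≥ 1) at b_3.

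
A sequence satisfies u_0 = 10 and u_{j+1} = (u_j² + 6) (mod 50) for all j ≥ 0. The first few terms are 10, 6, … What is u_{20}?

u_0 = 10; u_1 = 6; u_2 = 42; u_3 = 20; u_4 = 6.
Since u_4 = u_1 = 6, the sequence is eventually periodic: after a pre-period of length 1 it cycles with period 3.
For j ≥ 1, u_j depends only on (j - 1) mod 3. (20 - 1) mod 3 = 1, so u_{20} = u_2 = 42.

42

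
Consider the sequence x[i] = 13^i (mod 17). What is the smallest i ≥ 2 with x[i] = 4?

We have x[1] = 13, x[2] = 16, x[3] = 4, x[4] = 1, x[5] = 13.
The sequence repeats with period 4.
The value 4 first appears (with i ≥ 2) at x[3].

3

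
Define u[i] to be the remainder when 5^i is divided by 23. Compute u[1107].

17

We have u[1] = 5; u[2] = 2; u[3] = 10; u[4] = 4; u[5] = 20; u[6] = 8; u[7] = 17; u[8] = 16; u[9] = 11; u[10] = 9; u[11] = 22; u[12] = 18; u[13] = 21; u[14] = 13; u[15] = 19; u[16] = 3; u[17] = 15; u[18] = 6; u[19] = 7; u[20] = 12; u[21] = 14; u[22] = 1; u[23] = 5.
Since u[23] = u[1] = 5, the sequence is periodic with period 22.
So u[1107] = u[1 + ((1107-1) mod 22)] = u[7] = 17.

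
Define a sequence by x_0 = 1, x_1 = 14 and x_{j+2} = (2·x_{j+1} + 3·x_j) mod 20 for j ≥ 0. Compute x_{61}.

Listing terms: x_0 = 1, x_1 = 14, x_2 = 11, x_3 = 4, x_4 = 1, x_5 = 14.
Since (x_4, x_5) = (x_0, x_1) = (1, 14) (two consecutive terms determine the rest), the sequence is periodic with period 4.
(61 - 0) mod 4 = 1, so x_{61} = x_1 = 14.

14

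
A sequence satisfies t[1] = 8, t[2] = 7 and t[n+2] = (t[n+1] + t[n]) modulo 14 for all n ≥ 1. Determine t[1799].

5

Computing terms: t[1] = 8, t[2] = 7, t[3] = 1, t[4] = 8, t[5] = 9, t[6] = 3, t[7] = 12, t[8] = 1, t[9] = 13, t[10] = 0, t[11] = 13, t[12] = 13, t[13] = 12, t[14] = 11, t[15] = 9, t[16] = 6, t[17] = 1, t[18] = 7, t[19] = 8, t[20] = 1, t[21] = 9, t[22] = 10, t[23] = 5, t[24] = 1, t[25] = 6, t[26] = 7, t[27] = 13, t[28] = 6, t[29] = 5, t[30] = 11, t[31] = 2, t[32] = 13, t[33] = 1, t[34] = 0, t[35] = 1, t[36] = 1, t[37] = 2, t[38] = 3, t[39] = 5, t[40] = 8, t[41] = 13, t[42] = 7, t[43] = 6, t[44] = 13, t[45] = 5, t[46] = 4, t[47] = 9, t[48] = 13, t[49] = 8, t[50] = 7.
Since (t[49], t[50]) = (t[1], t[2]) = (8, 7) (two consecutive terms determine the rest), the sequence is periodic with period 48.
(1799 - 1) mod 48 = 22, so t[1799] = t[23] = 5.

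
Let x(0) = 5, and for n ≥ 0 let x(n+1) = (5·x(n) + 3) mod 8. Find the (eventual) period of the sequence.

8

x(0) = 5,  x(1) = 4,  x(2) = 7,  x(3) = 6,  x(4) = 1,  x(5) = 0,  x(6) = 3,  x(7) = 2,  x(8) = 5.
The sequence repeats with period 8.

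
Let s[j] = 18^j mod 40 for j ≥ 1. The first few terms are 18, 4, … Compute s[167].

32

Computing terms: s[1] = 18, s[2] = 4, s[3] = 32, s[4] = 16, s[5] = 8, s[6] = 24, s[7] = 32.
Since s[7] = s[3] = 32, the sequence is eventually periodic: after a pre-period of length 2 it cycles with period 4.
For j ≥ 3, s[j] depends only on (j - 3) mod 4. (167 - 3) mod 4 = 0, so s[167] = s[3] = 32.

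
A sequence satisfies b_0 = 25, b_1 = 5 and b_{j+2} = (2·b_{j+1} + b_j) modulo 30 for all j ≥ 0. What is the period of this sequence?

8

Computing terms: b_0 = 25,  b_1 = 5,  b_2 = 5,  b_3 = 15,  b_4 = 5,  b_5 = 25,  b_6 = 25,  b_7 = 15,  b_8 = 25,  b_9 = 5.
Since (b_8, b_9) = (b_0, b_1) = (25, 5) (two consecutive terms determine the rest), the sequence is periodic with period 8.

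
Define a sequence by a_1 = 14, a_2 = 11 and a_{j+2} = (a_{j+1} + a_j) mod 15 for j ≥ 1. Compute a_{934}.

4

Listing terms: a_1 = 14,  a_2 = 11,  a_3 = 10,  a_4 = 6,  a_5 = 1,  a_6 = 7,  a_7 = 8,  a_8 = 0,  a_9 = 8,  a_{10} = 8,  a_{11} = 1,  a_{12} = 9,  a_{13} = 10,  a_{14} = 4,  a_{15} = 14,  a_{16} = 3,  a_{17} = 2,  a_{18} = 5,  a_{19} = 7,  a_{20} = 12,  a_{21} = 4,  a_{22} = 1,  a_{23} = 5,  a_{24} = 6,  a_{25} = 11,  a_{26} = 2,  a_{27} = 13,  a_{28} = 0,  a_{29} = 13,  a_{30} = 13,  a_{31} = 11,  a_{32} = 9,  a_{33} = 5,  a_{34} = 14,  a_{35} = 4,  a_{36} = 3,  a_{37} = 7,  a_{38} = 10,  a_{39} = 2,  a_{40} = 12,  a_{41} = 14,  a_{42} = 11.
Since (a_{41}, a_{42}) = (a_1, a_2) = (14, 11) (two consecutive terms determine the rest), the sequence is periodic with period 40.
(934 - 1) mod 40 = 13, so a_{934} = a_{14} = 4.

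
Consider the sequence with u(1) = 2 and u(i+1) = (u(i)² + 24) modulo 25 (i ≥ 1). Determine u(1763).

Listing terms: u(1) = 2; u(2) = 3; u(3) = 8; u(4) = 13; u(5) = 18; u(6) = 23; u(7) = 3.
Since u(7) = u(2) = 3, the sequence is eventually periodic: after a pre-period of length 1 it cycles with period 5.
For i ≥ 2, u(i) depends only on (i - 2) mod 5. (1763 - 2) mod 5 = 1, so u(1763) = u(3) = 8.

8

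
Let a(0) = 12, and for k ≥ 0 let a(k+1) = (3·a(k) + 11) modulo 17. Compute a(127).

6

Listing terms: a(0) = 12,  a(1) = 13,  a(2) = 16,  a(3) = 8,  a(4) = 1,  a(5) = 14,  a(6) = 2,  a(7) = 0,  a(8) = 11,  a(9) = 10,  a(10) = 7,  a(11) = 15,  a(12) = 5,  a(13) = 9,  a(14) = 4,  a(15) = 6,  a(16) = 12.
Since a(16) = a(0) = 12, the sequence is periodic with period 16.
(127 - 0) mod 16 = 15, so a(127) = a(15) = 6.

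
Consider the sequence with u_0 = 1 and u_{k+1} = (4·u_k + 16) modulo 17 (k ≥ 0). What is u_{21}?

3

Computing terms: u_0 = 1; u_1 = 3; u_2 = 11; u_3 = 9; u_4 = 1.
Since u_4 = u_0 = 1, the sequence is periodic with period 4.
(21 - 0) mod 4 = 1, so u_{21} = u_1 = 3.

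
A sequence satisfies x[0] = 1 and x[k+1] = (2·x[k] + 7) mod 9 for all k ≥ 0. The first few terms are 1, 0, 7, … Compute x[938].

7

x[0] = 1,  x[1] = 0,  x[2] = 7,  x[3] = 3,  x[4] = 4,  x[5] = 6,  x[6] = 1.
The sequence repeats with period 6.
So x[938] = x[0 + ((938-0) mod 6)] = x[2] = 7.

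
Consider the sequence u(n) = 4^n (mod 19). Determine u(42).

11

Computing terms: u(1) = 4; u(2) = 16; u(3) = 7; u(4) = 9; u(5) = 17; u(6) = 11; u(7) = 6; u(8) = 5; u(9) = 1; u(10) = 4.
Since u(10) = u(1) = 4, the sequence is periodic with period 9.
So u(42) = u(1 + ((42-1) mod 9)) = u(6) = 11.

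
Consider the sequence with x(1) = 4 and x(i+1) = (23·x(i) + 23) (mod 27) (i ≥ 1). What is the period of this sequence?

6

x(1) = 4, x(2) = 7, x(3) = 22, x(4) = 16, x(5) = 13, x(6) = 25, x(7) = 4.
Since x(7) = x(1) = 4, the sequence is periodic with period 6.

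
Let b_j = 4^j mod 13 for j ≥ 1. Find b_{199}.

4

We have b_1 = 4,  b_2 = 3,  b_3 = 12,  b_4 = 9,  b_5 = 10,  b_6 = 1,  b_7 = 4.
The sequence repeats with period 6.
So b_{199} = b_{1 + ((199-1) mod 6)} = b_1 = 4.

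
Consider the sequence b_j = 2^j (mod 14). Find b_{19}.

Computing terms: b_1 = 2, b_2 = 4, b_3 = 8, b_4 = 2.
Since b_4 = b_1 = 2, the sequence is periodic with period 3.
(19 - 1) mod 3 = 0, so b_{19} = b_1 = 2.

2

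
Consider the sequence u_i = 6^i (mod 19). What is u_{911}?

Computing terms: u_1 = 6, u_2 = 17, u_3 = 7, u_4 = 4, u_5 = 5, u_6 = 11, u_7 = 9, u_8 = 16, u_9 = 1, u_{10} = 6.
The sequence repeats with period 9.
(911 - 1) mod 9 = 1, so u_{911} = u_2 = 17.

17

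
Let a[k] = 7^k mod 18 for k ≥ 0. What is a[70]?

a[0] = 1; a[1] = 7; a[2] = 13; a[3] = 1.
Since a[3] = a[0] = 1, the sequence is periodic with period 3.
So a[70] = a[0 + ((70-0) mod 3)] = a[1] = 7.

7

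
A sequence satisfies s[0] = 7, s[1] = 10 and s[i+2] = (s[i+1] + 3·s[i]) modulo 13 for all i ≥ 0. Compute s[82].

2

s[0] = 7; s[1] = 10; s[2] = 5; s[3] = 9; s[4] = 11; s[5] = 12; s[6] = 6; s[7] = 3; s[8] = 8; s[9] = 4; s[10] = 2; s[11] = 1; s[12] = 7; s[13] = 10.
The sequence repeats with period 12.
(82 - 0) mod 12 = 10, so s[82] = s[10] = 2.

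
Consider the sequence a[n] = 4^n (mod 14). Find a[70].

We have a[1] = 4,  a[2] = 2,  a[3] = 8,  a[4] = 4.
Since a[4] = a[1] = 4, the sequence is periodic with period 3.
So a[70] = a[1 + ((70-1) mod 3)] = a[1] = 4.

4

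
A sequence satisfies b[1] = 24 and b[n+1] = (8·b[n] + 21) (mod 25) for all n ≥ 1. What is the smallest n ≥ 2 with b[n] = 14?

We have b[1] = 24, b[2] = 13, b[3] = 0, b[4] = 21, b[5] = 14, b[6] = 8, b[7] = 10, b[8] = 1, b[9] = 4, b[10] = 3, b[11] = 20, b[12] = 6, b[13] = 19, b[14] = 23, b[15] = 5, b[16] = 11, b[17] = 9, b[18] = 18, b[19] = 15, b[20] = 16, b[21] = 24.
Since b[21] = b[1] = 24, the sequence is periodic with period 20.
The value 14 first appears (with n ≥ 2) at b[5].

5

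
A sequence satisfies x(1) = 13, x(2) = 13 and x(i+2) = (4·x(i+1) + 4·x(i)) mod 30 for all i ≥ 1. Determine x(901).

8

Computing terms: x(1) = 13,  x(2) = 13,  x(3) = 14,  x(4) = 18,  x(5) = 8,  x(6) = 14,  x(7) = 28,  x(8) = 18,  x(9) = 4,  x(10) = 28,  x(11) = 8,  x(12) = 24,  x(13) = 8,  x(14) = 8,  x(15) = 4,  x(16) = 18,  x(17) = 28,  x(18) = 4,  x(19) = 8,  x(20) = 18,  x(21) = 14,  x(22) = 8,  x(23) = 28,  x(24) = 24,  x(25) = 28,  x(26) = 28,  x(27) = 14,  x(28) = 18.
Since (x(27), x(28)) = (x(3), x(4)) = (14, 18) (two consecutive terms determine the rest), the sequence is eventually periodic: after a pre-period of length 2 it cycles with period 24.
For i ≥ 3, x(i) depends only on (i - 3) mod 24. (901 - 3) mod 24 = 10, so x(901) = x(13) = 8.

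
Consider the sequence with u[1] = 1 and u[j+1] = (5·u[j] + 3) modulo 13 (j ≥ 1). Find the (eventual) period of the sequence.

4

Computing terms: u[1] = 1, u[2] = 8, u[3] = 4, u[4] = 10, u[5] = 1.
Since u[5] = u[1] = 1, the sequence is periodic with period 4.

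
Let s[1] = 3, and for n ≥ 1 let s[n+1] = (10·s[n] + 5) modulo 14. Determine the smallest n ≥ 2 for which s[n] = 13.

We have s[1] = 3, s[2] = 7, s[3] = 5, s[4] = 13, s[5] = 9, s[6] = 11, s[7] = 3.
Since s[7] = s[1] = 3, the sequence is periodic with period 6.
The value 13 first appears (with n ≥ 2) at s[4].

4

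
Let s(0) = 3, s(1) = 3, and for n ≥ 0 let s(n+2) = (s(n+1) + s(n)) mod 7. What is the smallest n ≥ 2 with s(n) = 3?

5

We have s(0) = 3,  s(1) = 3,  s(2) = 6,  s(3) = 2,  s(4) = 1,  s(5) = 3,  s(6) = 4,  s(7) = 0,  s(8) = 4,  s(9) = 4,  s(10) = 1,  s(11) = 5,  s(12) = 6,  s(13) = 4,  s(14) = 3,  s(15) = 0,  s(16) = 3,  s(17) = 3.
Since (s(16), s(17)) = (s(0), s(1)) = (3, 3) (two consecutive terms determine the rest), the sequence is periodic with period 16.
The value 3 first appears (with n ≥ 2) at s(5).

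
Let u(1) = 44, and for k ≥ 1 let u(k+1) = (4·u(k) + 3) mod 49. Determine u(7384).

16

Listing terms: u(1) = 44; u(2) = 32; u(3) = 33; u(4) = 37; u(5) = 4; u(6) = 19; u(7) = 30; u(8) = 25; u(9) = 5; u(10) = 23; u(11) = 46; u(12) = 40; u(13) = 16; u(14) = 18; u(15) = 26; u(16) = 9; u(17) = 39; u(18) = 12; u(19) = 2; u(20) = 11; u(21) = 47; u(22) = 44.
The sequence repeats with period 21.
(7384 - 1) mod 21 = 12, so u(7384) = u(13) = 16.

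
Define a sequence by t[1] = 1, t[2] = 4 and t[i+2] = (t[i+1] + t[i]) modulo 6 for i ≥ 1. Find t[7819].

5

t[1] = 1; t[2] = 4; t[3] = 5; t[4] = 3; t[5] = 2; t[6] = 5; t[7] = 1; t[8] = 0; t[9] = 1; t[10] = 1; t[11] = 2; t[12] = 3; t[13] = 5; t[14] = 2; t[15] = 1; t[16] = 3; t[17] = 4; t[18] = 1; t[19] = 5; t[20] = 0; t[21] = 5; t[22] = 5; t[23] = 4; t[24] = 3; t[25] = 1; t[26] = 4.
Since (t[25], t[26]) = (t[1], t[2]) = (1, 4) (two consecutive terms determine the rest), the sequence is periodic with period 24.
So t[7819] = t[1 + ((7819-1) mod 24)] = t[19] = 5.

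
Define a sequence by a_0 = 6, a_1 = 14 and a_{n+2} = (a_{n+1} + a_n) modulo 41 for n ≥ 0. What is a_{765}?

6

Listing terms: a_0 = 6, a_1 = 14, a_2 = 20, a_3 = 34, a_4 = 13, a_5 = 6, a_6 = 19, a_7 = 25, a_8 = 3, a_9 = 28, a_{10} = 31, a_{11} = 18, a_{12} = 8, a_{13} = 26, a_{14} = 34, a_{15} = 19, a_{16} = 12, a_{17} = 31, a_{18} = 2, a_{19} = 33, a_{20} = 35, a_{21} = 27, a_{22} = 21, a_{23} = 7, a_{24} = 28, a_{25} = 35, a_{26} = 22, a_{27} = 16, a_{28} = 38, a_{29} = 13, a_{30} = 10, a_{31} = 23, a_{32} = 33, a_{33} = 15, a_{34} = 7, a_{35} = 22, a_{36} = 29, a_{37} = 10, a_{38} = 39, a_{39} = 8, a_{40} = 6, a_{41} = 14.
The sequence repeats with period 40.
So a_{765} = a_{0 + ((765-0) mod 40)} = a_5 = 6.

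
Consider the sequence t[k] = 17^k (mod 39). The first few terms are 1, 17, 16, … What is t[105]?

38

t[0] = 1, t[1] = 17, t[2] = 16, t[3] = 38, t[4] = 22, t[5] = 23, t[6] = 1.
The sequence repeats with period 6.
So t[105] = t[0 + ((105-0) mod 6)] = t[3] = 38.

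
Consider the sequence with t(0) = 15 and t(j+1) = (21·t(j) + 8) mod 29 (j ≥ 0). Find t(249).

Computing terms: t(0) = 15; t(1) = 4; t(2) = 5; t(3) = 26; t(4) = 3; t(5) = 13; t(6) = 20; t(7) = 22; t(8) = 6; t(9) = 18; t(10) = 9; t(11) = 23; t(12) = 27; t(13) = 24; t(14) = 19; t(15) = 1; t(16) = 0; t(17) = 8; t(18) = 2; t(19) = 21; t(20) = 14; t(21) = 12; t(22) = 28; t(23) = 16; t(24) = 25; t(25) = 11; t(26) = 7; t(27) = 10; t(28) = 15.
The sequence repeats with period 28.
(249 - 0) mod 28 = 25, so t(249) = t(25) = 11.

11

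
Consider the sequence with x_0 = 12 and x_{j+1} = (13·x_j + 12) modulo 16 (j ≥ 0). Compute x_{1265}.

8

x_0 = 12; x_1 = 8; x_2 = 4; x_3 = 0; x_4 = 12.
The sequence repeats with period 4.
(1265 - 0) mod 4 = 1, so x_{1265} = x_1 = 8.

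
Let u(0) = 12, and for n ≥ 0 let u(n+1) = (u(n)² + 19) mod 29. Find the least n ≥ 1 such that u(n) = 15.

3

Computing terms: u(0) = 12,  u(1) = 18,  u(2) = 24,  u(3) = 15,  u(4) = 12.
The sequence repeats with period 4.
The value 15 first appears (with n ≥ 1) at u(3).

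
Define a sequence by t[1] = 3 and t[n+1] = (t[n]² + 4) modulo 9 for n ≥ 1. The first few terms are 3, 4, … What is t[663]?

2

t[1] = 3,  t[2] = 4,  t[3] = 2,  t[4] = 8,  t[5] = 5,  t[6] = 2.
Since t[6] = t[3] = 2, the sequence is eventually periodic: after a pre-period of length 2 it cycles with period 3.
For n ≥ 3, t[n] depends only on (n - 3) mod 3. (663 - 3) mod 3 = 0, so t[663] = t[3] = 2.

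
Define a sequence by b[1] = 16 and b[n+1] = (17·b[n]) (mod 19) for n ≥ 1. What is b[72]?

11

Listing terms: b[1] = 16, b[2] = 6, b[3] = 7, b[4] = 5, b[5] = 9, b[6] = 1, b[7] = 17, b[8] = 4, b[9] = 11, b[10] = 16.
The sequence repeats with period 9.
(72 - 1) mod 9 = 8, so b[72] = b[9] = 11.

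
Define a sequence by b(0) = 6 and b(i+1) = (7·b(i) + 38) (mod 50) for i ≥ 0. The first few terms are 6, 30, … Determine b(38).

48

Listing terms: b(0) = 6, b(1) = 30, b(2) = 48, b(3) = 24, b(4) = 6.
Since b(4) = b(0) = 6, the sequence is periodic with period 4.
(38 - 0) mod 4 = 2, so b(38) = b(2) = 48.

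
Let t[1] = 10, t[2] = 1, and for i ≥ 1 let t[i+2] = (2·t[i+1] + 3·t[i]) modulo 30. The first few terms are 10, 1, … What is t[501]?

Listing terms: t[1] = 10; t[2] = 1; t[3] = 2; t[4] = 7; t[5] = 20; t[6] = 1; t[7] = 2.
Since (t[6], t[7]) = (t[2], t[3]) = (1, 2) (two consecutive terms determine the rest), the sequence is eventually periodic: after a pre-period of length 1 it cycles with period 4.
For i ≥ 2, t[i] depends only on (i - 2) mod 4. (501 - 2) mod 4 = 3, so t[501] = t[5] = 20.

20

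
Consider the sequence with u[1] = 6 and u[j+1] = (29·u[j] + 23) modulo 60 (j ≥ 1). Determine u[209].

Listing terms: u[1] = 6; u[2] = 17; u[3] = 36; u[4] = 47; u[5] = 6.
The sequence repeats with period 4.
(209 - 1) mod 4 = 0, so u[209] = u[1] = 6.

6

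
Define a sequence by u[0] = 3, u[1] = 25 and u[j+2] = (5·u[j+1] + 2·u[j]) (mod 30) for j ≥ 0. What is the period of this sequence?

24

Listing terms: u[0] = 3, u[1] = 25, u[2] = 11, u[3] = 15, u[4] = 7, u[5] = 5, u[6] = 9, u[7] = 25, u[8] = 23, u[9] = 15, u[10] = 1, u[11] = 5, u[12] = 27, u[13] = 25, u[14] = 29, u[15] = 15, u[16] = 13, u[17] = 5, u[18] = 21, u[19] = 25, u[20] = 17, u[21] = 15, u[22] = 19, u[23] = 5, u[24] = 3, u[25] = 25.
Since (u[24], u[25]) = (u[0], u[1]) = (3, 25) (two consecutive terms determine the rest), the sequence is periodic with period 24.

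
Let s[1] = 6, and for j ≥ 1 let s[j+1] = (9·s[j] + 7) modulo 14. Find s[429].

10

Computing terms: s[1] = 6, s[2] = 5, s[3] = 10, s[4] = 13, s[5] = 12, s[6] = 3, s[7] = 6.
Since s[7] = s[1] = 6, the sequence is periodic with period 6.
So s[429] = s[1 + ((429-1) mod 6)] = s[3] = 10.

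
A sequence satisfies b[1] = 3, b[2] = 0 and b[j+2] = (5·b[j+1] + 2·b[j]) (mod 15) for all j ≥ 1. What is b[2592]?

We have b[1] = 3, b[2] = 0, b[3] = 6, b[4] = 0, b[5] = 12, b[6] = 0, b[7] = 9, b[8] = 0, b[9] = 3, b[10] = 0.
Since (b[9], b[10]) = (b[1], b[2]) = (3, 0) (two consecutive terms determine the rest), the sequence is periodic with period 8.
So b[2592] = b[1 + ((2592-1) mod 8)] = b[8] = 0.

0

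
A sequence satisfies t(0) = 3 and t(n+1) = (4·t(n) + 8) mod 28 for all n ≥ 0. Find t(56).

Computing terms: t(0) = 3, t(1) = 20, t(2) = 4, t(3) = 24, t(4) = 20.
Since t(4) = t(1) = 20, the sequence is eventually periodic: after a pre-period of length 1 it cycles with period 3.
For n ≥ 1, t(n) depends only on (n - 1) mod 3. (56 - 1) mod 3 = 1, so t(56) = t(2) = 4.

4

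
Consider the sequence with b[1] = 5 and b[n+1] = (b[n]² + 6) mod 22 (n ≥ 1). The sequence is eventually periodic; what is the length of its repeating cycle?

5

b[1] = 5, b[2] = 9, b[3] = 21, b[4] = 7, b[5] = 11, b[6] = 17, b[7] = 9.
Since b[7] = b[2] = 9, the sequence is eventually periodic: after a pre-period of length 1 it cycles with period 5.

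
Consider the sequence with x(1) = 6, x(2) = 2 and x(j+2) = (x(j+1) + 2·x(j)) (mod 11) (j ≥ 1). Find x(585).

Computing terms: x(1) = 6, x(2) = 2, x(3) = 3, x(4) = 7, x(5) = 2, x(6) = 5, x(7) = 9, x(8) = 8, x(9) = 4, x(10) = 9, x(11) = 6, x(12) = 2.
The sequence repeats with period 10.
(585 - 1) mod 10 = 4, so x(585) = x(5) = 2.

2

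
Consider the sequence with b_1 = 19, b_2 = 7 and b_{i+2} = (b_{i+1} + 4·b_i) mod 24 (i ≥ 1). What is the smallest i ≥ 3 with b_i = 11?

3

b_1 = 19, b_2 = 7, b_3 = 11, b_4 = 15, b_5 = 11, b_6 = 23, b_7 = 19, b_8 = 15, b_9 = 19, b_{10} = 7.
The sequence repeats with period 8.
The value 11 first appears (with i ≥ 3) at b_3.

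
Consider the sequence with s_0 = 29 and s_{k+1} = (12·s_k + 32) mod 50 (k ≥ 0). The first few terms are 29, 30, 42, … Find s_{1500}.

4

s_0 = 29; s_1 = 30; s_2 = 42; s_3 = 36; s_4 = 14; s_5 = 0; s_6 = 32; s_7 = 16; s_8 = 24; s_9 = 20; s_{10} = 22; s_{11} = 46; s_{12} = 34; s_{13} = 40; s_{14} = 12; s_{15} = 26; s_{16} = 44; s_{17} = 10; s_{18} = 2; s_{19} = 6; s_{20} = 4; s_{21} = 30.
Since s_{21} = s_1 = 30, the sequence is eventually periodic: after a pre-period of length 1 it cycles with period 20.
For k ≥ 1, s_k depends only on (k - 1) mod 20. (1500 - 1) mod 20 = 19, so s_{1500} = s_{20} = 4.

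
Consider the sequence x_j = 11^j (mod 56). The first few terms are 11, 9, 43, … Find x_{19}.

11

x_1 = 11; x_2 = 9; x_3 = 43; x_4 = 25; x_5 = 51; x_6 = 1; x_7 = 11.
Since x_7 = x_1 = 11, the sequence is periodic with period 6.
(19 - 1) mod 6 = 0, so x_{19} = x_1 = 11.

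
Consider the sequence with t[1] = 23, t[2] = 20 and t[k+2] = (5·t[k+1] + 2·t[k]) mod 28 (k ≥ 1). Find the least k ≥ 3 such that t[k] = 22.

17

Computing terms: t[1] = 23,  t[2] = 20,  t[3] = 6,  t[4] = 14,  t[5] = 26,  t[6] = 18,  t[7] = 2,  t[8] = 18,  t[9] = 10,  t[10] = 2,  t[11] = 2,  t[12] = 14,  t[13] = 18,  t[14] = 6,  t[15] = 10,  t[16] = 6,  t[17] = 22,  t[18] = 10,  t[19] = 10,  t[20] = 14,  t[21] = 6,  t[22] = 2,  t[23] = 22,  t[24] = 2,  t[25] = 26,  t[26] = 22,  t[27] = 22,  t[28] = 14,  t[29] = 2,  t[30] = 10,  t[31] = 26,  t[32] = 10,  t[33] = 18,  t[34] = 26,  t[35] = 26,  t[36] = 14,  t[37] = 10,  t[38] = 22,  t[39] = 18,  t[40] = 22,  t[41] = 6,  t[42] = 18,  t[43] = 18,  t[44] = 14,  t[45] = 22,  t[46] = 26,  t[47] = 6,  t[48] = 26,  t[49] = 2,  t[50] = 6,  t[51] = 6,  t[52] = 14.
Since (t[51], t[52]) = (t[3], t[4]) = (6, 14) (two consecutive terms determine the rest), the sequence is eventually periodic: after a pre-period of length 2 it cycles with period 48.
The value 22 first appears (with k ≥ 3) at t[17].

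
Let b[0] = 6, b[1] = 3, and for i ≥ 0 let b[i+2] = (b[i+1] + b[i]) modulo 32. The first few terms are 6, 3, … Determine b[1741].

Computing terms: b[0] = 6, b[1] = 3, b[2] = 9, b[3] = 12, b[4] = 21, b[5] = 1, b[6] = 22, b[7] = 23, b[8] = 13, b[9] = 4, b[10] = 17, b[11] = 21, b[12] = 6, b[13] = 27, b[14] = 1, b[15] = 28, b[16] = 29, b[17] = 25, b[18] = 22, b[19] = 15, b[20] = 5, b[21] = 20, b[22] = 25, b[23] = 13, b[24] = 6, b[25] = 19, b[26] = 25, b[27] = 12, b[28] = 5, b[29] = 17, b[30] = 22, b[31] = 7, b[32] = 29, b[33] = 4, b[34] = 1, b[35] = 5, b[36] = 6, b[37] = 11, b[38] = 17, b[39] = 28, b[40] = 13, b[41] = 9, b[42] = 22, b[43] = 31, b[44] = 21, b[45] = 20, b[46] = 9, b[47] = 29, b[48] = 6, b[49] = 3.
The sequence repeats with period 48.
So b[1741] = b[0 + ((1741-0) mod 48)] = b[13] = 27.

27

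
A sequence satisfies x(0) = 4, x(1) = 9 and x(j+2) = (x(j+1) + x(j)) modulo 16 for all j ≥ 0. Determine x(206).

Computing terms: x(0) = 4,  x(1) = 9,  x(2) = 13,  x(3) = 6,  x(4) = 3,  x(5) = 9,  x(6) = 12,  x(7) = 5,  x(8) = 1,  x(9) = 6,  x(10) = 7,  x(11) = 13,  x(12) = 4,  x(13) = 1,  x(14) = 5,  x(15) = 6,  x(16) = 11,  x(17) = 1,  x(18) = 12,  x(19) = 13,  x(20) = 9,  x(21) = 6,  x(22) = 15,  x(23) = 5,  x(24) = 4,  x(25) = 9.
Since (x(24), x(25)) = (x(0), x(1)) = (4, 9) (two consecutive terms determine the rest), the sequence is periodic with period 24.
So x(206) = x(0 + ((206-0) mod 24)) = x(14) = 5.

5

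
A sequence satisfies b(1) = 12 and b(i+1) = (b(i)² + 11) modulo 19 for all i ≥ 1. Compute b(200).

3

Computing terms: b(1) = 12, b(2) = 3, b(3) = 1, b(4) = 12.
The sequence repeats with period 3.
(200 - 1) mod 3 = 1, so b(200) = b(2) = 3.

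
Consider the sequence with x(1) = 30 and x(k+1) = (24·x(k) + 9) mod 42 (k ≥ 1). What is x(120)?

21

We have x(1) = 30; x(2) = 15; x(3) = 33; x(4) = 3; x(5) = 39; x(6) = 21; x(7) = 9; x(8) = 15.
Since x(8) = x(2) = 15, the sequence is eventually periodic: after a pre-period of length 1 it cycles with period 6.
For k ≥ 2, x(k) depends only on (k - 2) mod 6. (120 - 2) mod 6 = 4, so x(120) = x(6) = 21.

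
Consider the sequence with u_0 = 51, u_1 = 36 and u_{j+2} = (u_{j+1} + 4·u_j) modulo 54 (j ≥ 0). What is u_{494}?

Computing terms: u_0 = 51,  u_1 = 36,  u_2 = 24,  u_3 = 6,  u_4 = 48,  u_5 = 18,  u_6 = 48,  u_7 = 12,  u_8 = 42,  u_9 = 36,  u_{10} = 42,  u_{11} = 24,  u_{12} = 30,  u_{13} = 18,  u_{14} = 30,  u_{15} = 48,  u_{16} = 6,  u_{17} = 36,  u_{18} = 6,  u_{19} = 42,  u_{20} = 12,  u_{21} = 18,  u_{22} = 12,  u_{23} = 30,  u_{24} = 24,  u_{25} = 36,  u_{26} = 24.
Since (u_{25}, u_{26}) = (u_1, u_2) = (36, 24) (two consecutive terms determine the rest), the sequence is eventually periodic: after a pre-period of length 1 it cycles with period 24.
For j ≥ 1, u_j depends only on (j - 1) mod 24. (494 - 1) mod 24 = 13, so u_{494} = u_{14} = 30.

30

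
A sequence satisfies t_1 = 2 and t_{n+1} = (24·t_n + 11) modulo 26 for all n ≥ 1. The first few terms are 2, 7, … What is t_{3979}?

1

We have t_1 = 2, t_2 = 7, t_3 = 23, t_4 = 17, t_5 = 3, t_6 = 5, t_7 = 1, t_8 = 9, t_9 = 19, t_{10} = 25, t_{11} = 13, t_{12} = 11, t_{13} = 15, t_{14} = 7.
Since t_{14} = t_2 = 7, the sequence is eventually periodic: after a pre-period of length 1 it cycles with period 12.
For n ≥ 2, t_n depends only on (n - 2) mod 12. (3979 - 2) mod 12 = 5, so t_{3979} = t_7 = 1.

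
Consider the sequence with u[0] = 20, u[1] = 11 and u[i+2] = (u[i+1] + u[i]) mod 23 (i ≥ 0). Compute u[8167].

Listing terms: u[0] = 20; u[1] = 11; u[2] = 8; u[3] = 19; u[4] = 4; u[5] = 0; u[6] = 4; u[7] = 4; u[8] = 8; u[9] = 12; u[10] = 20; u[11] = 9; u[12] = 6; u[13] = 15; u[14] = 21; u[15] = 13; u[16] = 11; u[17] = 1; u[18] = 12; u[19] = 13; u[20] = 2; u[21] = 15; u[22] = 17; u[23] = 9; u[24] = 3; u[25] = 12; u[26] = 15; u[27] = 4; u[28] = 19; u[29] = 0; u[30] = 19; u[31] = 19; u[32] = 15; u[33] = 11; u[34] = 3; u[35] = 14; u[36] = 17; u[37] = 8; u[38] = 2; u[39] = 10; u[40] = 12; u[41] = 22; u[42] = 11; u[43] = 10; u[44] = 21; u[45] = 8; u[46] = 6; u[47] = 14; u[48] = 20; u[49] = 11.
The sequence repeats with period 48.
So u[8167] = u[0 + ((8167-0) mod 48)] = u[7] = 4.

4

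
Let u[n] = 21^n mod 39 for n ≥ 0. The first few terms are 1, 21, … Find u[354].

12

Listing terms: u[0] = 1,  u[1] = 21,  u[2] = 12,  u[3] = 18,  u[4] = 27,  u[5] = 21.
Since u[5] = u[1] = 21, the sequence is eventually periodic: after a pre-period of length 1 it cycles with period 4.
For n ≥ 1, u[n] depends only on (n - 1) mod 4. (354 - 1) mod 4 = 1, so u[354] = u[2] = 12.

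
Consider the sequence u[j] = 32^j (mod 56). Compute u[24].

8

u[0] = 1,  u[1] = 32,  u[2] = 16,  u[3] = 8,  u[4] = 32.
Since u[4] = u[1] = 32, the sequence is eventually periodic: after a pre-period of length 1 it cycles with period 3.
For j ≥ 1, u[j] depends only on (j - 1) mod 3. (24 - 1) mod 3 = 2, so u[24] = u[3] = 8.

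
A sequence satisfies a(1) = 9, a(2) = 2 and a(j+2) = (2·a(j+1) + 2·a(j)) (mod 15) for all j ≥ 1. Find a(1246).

6

We have a(1) = 9, a(2) = 2, a(3) = 7, a(4) = 3, a(5) = 5, a(6) = 1, a(7) = 12, a(8) = 11, a(9) = 1, a(10) = 9, a(11) = 5, a(12) = 13, a(13) = 6, a(14) = 8, a(15) = 13, a(16) = 12, a(17) = 5, a(18) = 4, a(19) = 3, a(20) = 14, a(21) = 4, a(22) = 6, a(23) = 5, a(24) = 7, a(25) = 9, a(26) = 2.
The sequence repeats with period 24.
So a(1246) = a(1 + ((1246-1) mod 24)) = a(22) = 6.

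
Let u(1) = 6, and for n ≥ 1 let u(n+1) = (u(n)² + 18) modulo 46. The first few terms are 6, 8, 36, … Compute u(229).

24

u(1) = 6; u(2) = 8; u(3) = 36; u(4) = 26; u(5) = 4; u(6) = 34; u(7) = 24; u(8) = 42; u(9) = 34.
Since u(9) = u(6) = 34, the sequence is eventually periodic: after a pre-period of length 5 it cycles with period 3.
For n ≥ 6, u(n) depends only on (n - 6) mod 3. (229 - 6) mod 3 = 1, so u(229) = u(7) = 24.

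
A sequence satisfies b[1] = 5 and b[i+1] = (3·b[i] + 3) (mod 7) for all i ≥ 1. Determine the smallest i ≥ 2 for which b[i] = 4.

We have b[1] = 5; b[2] = 4; b[3] = 1; b[4] = 6; b[5] = 0; b[6] = 3; b[7] = 5.
Since b[7] = b[1] = 5, the sequence is periodic with period 6.
The value 4 first appears (with i ≥ 2) at b[2].

2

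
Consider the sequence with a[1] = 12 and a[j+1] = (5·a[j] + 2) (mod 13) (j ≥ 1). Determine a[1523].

a[1] = 12; a[2] = 10; a[3] = 0; a[4] = 2; a[5] = 12.
The sequence repeats with period 4.
So a[1523] = a[1 + ((1523-1) mod 4)] = a[3] = 0.

0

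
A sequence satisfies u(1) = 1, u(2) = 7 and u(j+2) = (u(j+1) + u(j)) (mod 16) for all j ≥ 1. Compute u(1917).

0

u(1) = 1, u(2) = 7, u(3) = 8, u(4) = 15, u(5) = 7, u(6) = 6, u(7) = 13, u(8) = 3, u(9) = 0, u(10) = 3, u(11) = 3, u(12) = 6, u(13) = 9, u(14) = 15, u(15) = 8, u(16) = 7, u(17) = 15, u(18) = 6, u(19) = 5, u(20) = 11, u(21) = 0, u(22) = 11, u(23) = 11, u(24) = 6, u(25) = 1, u(26) = 7.
Since (u(25), u(26)) = (u(1), u(2)) = (1, 7) (two consecutive terms determine the rest), the sequence is periodic with period 24.
(1917 - 1) mod 24 = 20, so u(1917) = u(21) = 0.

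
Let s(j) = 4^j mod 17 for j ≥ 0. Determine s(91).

13

We have s(0) = 1, s(1) = 4, s(2) = 16, s(3) = 13, s(4) = 1.
Since s(4) = s(0) = 1, the sequence is periodic with period 4.
So s(91) = s(0 + ((91-0) mod 4)) = s(3) = 13.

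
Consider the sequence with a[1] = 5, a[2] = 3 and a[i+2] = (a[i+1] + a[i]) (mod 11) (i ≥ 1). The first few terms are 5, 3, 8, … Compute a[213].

8

a[1] = 5; a[2] = 3; a[3] = 8; a[4] = 0; a[5] = 8; a[6] = 8; a[7] = 5; a[8] = 2; a[9] = 7; a[10] = 9; a[11] = 5; a[12] = 3.
Since (a[11], a[12]) = (a[1], a[2]) = (5, 3) (two consecutive terms determine the rest), the sequence is periodic with period 10.
(213 - 1) mod 10 = 2, so a[213] = a[3] = 8.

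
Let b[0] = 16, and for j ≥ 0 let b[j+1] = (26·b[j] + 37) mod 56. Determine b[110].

27

b[0] = 16; b[1] = 5; b[2] = 55; b[3] = 11; b[4] = 43; b[5] = 35; b[6] = 51; b[7] = 19; b[8] = 27; b[9] = 11.
Since b[9] = b[3] = 11, the sequence is eventually periodic: after a pre-period of length 3 it cycles with period 6.
For j ≥ 3, b[j] depends only on (j - 3) mod 6. (110 - 3) mod 6 = 5, so b[110] = b[8] = 27.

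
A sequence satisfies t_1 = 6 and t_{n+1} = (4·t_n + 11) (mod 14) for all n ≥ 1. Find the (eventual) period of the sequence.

3

t_1 = 6; t_2 = 7; t_3 = 11; t_4 = 13; t_5 = 7.
Since t_5 = t_2 = 7, the sequence is eventually periodic: after a pre-period of length 1 it cycles with period 3.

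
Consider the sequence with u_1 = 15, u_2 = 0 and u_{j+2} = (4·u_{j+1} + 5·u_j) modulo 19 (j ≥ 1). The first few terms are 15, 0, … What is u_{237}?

18

u_1 = 15; u_2 = 0; u_3 = 18; u_4 = 15; u_5 = 17; u_6 = 10; u_7 = 11; u_8 = 18; u_9 = 13; u_{10} = 9; u_{11} = 6; u_{12} = 12; u_{13} = 2; u_{14} = 11; u_{15} = 16; u_{16} = 5; u_{17} = 5; u_{18} = 7; u_{19} = 15; u_{20} = 0.
The sequence repeats with period 18.
(237 - 1) mod 18 = 2, so u_{237} = u_3 = 18.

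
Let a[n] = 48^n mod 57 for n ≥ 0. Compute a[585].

18

Listing terms: a[0] = 1; a[1] = 48; a[2] = 24; a[3] = 12; a[4] = 6; a[5] = 3; a[6] = 30; a[7] = 15; a[8] = 36; a[9] = 18; a[10] = 9; a[11] = 33; a[12] = 45; a[13] = 51; a[14] = 54; a[15] = 27; a[16] = 42; a[17] = 21; a[18] = 39; a[19] = 48.
Since a[19] = a[1] = 48, the sequence is eventually periodic: after a pre-period of length 1 it cycles with period 18.
For n ≥ 1, a[n] depends only on (n - 1) mod 18. (585 - 1) mod 18 = 8, so a[585] = a[9] = 18.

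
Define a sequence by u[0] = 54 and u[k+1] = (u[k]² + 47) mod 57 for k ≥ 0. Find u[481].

20

Listing terms: u[0] = 54, u[1] = 56, u[2] = 48, u[3] = 14, u[4] = 15, u[5] = 44, u[6] = 45, u[7] = 20, u[8] = 48.
Since u[8] = u[2] = 48, the sequence is eventually periodic: after a pre-period of length 2 it cycles with period 6.
For k ≥ 2, u[k] depends only on (k - 2) mod 6. (481 - 2) mod 6 = 5, so u[481] = u[7] = 20.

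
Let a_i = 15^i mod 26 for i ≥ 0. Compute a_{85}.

15

We have a_0 = 1; a_1 = 15; a_2 = 17; a_3 = 21; a_4 = 3; a_5 = 19; a_6 = 25; a_7 = 11; a_8 = 9; a_9 = 5; a_{10} = 23; a_{11} = 7; a_{12} = 1.
The sequence repeats with period 12.
So a_{85} = a_{0 + ((85-0) mod 12)} = a_1 = 15.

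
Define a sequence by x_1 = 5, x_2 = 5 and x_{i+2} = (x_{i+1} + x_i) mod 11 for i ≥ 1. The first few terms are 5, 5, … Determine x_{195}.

Listing terms: x_1 = 5; x_2 = 5; x_3 = 10; x_4 = 4; x_5 = 3; x_6 = 7; x_7 = 10; x_8 = 6; x_9 = 5; x_{10} = 0; x_{11} = 5; x_{12} = 5.
Since (x_{11}, x_{12}) = (x_1, x_2) = (5, 5) (two consecutive terms determine the rest), the sequence is periodic with period 10.
(195 - 1) mod 10 = 4, so x_{195} = x_5 = 3.

3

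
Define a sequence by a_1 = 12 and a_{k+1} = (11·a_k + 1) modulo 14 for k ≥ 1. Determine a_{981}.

8

We have a_1 = 12; a_2 = 7; a_3 = 8; a_4 = 5; a_5 = 0; a_6 = 1; a_7 = 12.
Since a_7 = a_1 = 12, the sequence is periodic with period 6.
(981 - 1) mod 6 = 2, so a_{981} = a_3 = 8.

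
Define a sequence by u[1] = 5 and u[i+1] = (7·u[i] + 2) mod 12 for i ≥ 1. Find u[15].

9

We have u[1] = 5, u[2] = 1, u[3] = 9, u[4] = 5.
Since u[4] = u[1] = 5, the sequence is periodic with period 3.
(15 - 1) mod 3 = 2, so u[15] = u[3] = 9.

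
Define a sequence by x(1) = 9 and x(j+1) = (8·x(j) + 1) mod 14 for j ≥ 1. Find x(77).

1

x(1) = 9; x(2) = 3; x(3) = 11; x(4) = 5; x(5) = 13; x(6) = 7; x(7) = 1; x(8) = 9.
The sequence repeats with period 7.
So x(77) = x(1 + ((77-1) mod 7)) = x(7) = 1.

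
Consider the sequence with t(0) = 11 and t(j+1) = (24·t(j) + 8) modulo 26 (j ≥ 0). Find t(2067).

Listing terms: t(0) = 11,  t(1) = 12,  t(2) = 10,  t(3) = 14,  t(4) = 6,  t(5) = 22,  t(6) = 16,  t(7) = 2,  t(8) = 4,  t(9) = 0,  t(10) = 8,  t(11) = 18,  t(12) = 24,  t(13) = 12.
Since t(13) = t(1) = 12, the sequence is eventually periodic: after a pre-period of length 1 it cycles with period 12.
For j ≥ 1, t(j) depends only on (j - 1) mod 12. (2067 - 1) mod 12 = 2, so t(2067) = t(3) = 14.

14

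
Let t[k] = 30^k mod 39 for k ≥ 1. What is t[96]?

Computing terms: t[1] = 30,  t[2] = 3,  t[3] = 12,  t[4] = 9,  t[5] = 36,  t[6] = 27,  t[7] = 30.
Since t[7] = t[1] = 30, the sequence is periodic with period 6.
So t[96] = t[1 + ((96-1) mod 6)] = t[6] = 27.

27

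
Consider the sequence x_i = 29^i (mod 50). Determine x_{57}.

x_0 = 1,  x_1 = 29,  x_2 = 41,  x_3 = 39,  x_4 = 31,  x_5 = 49,  x_6 = 21,  x_7 = 9,  x_8 = 11,  x_9 = 19,  x_{10} = 1.
The sequence repeats with period 10.
So x_{57} = x_{0 + ((57-0) mod 10)} = x_7 = 9.

9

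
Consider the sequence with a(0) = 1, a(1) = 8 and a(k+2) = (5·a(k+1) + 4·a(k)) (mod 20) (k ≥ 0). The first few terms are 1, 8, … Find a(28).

16

Listing terms: a(0) = 1, a(1) = 8, a(2) = 4, a(3) = 12, a(4) = 16, a(5) = 8, a(6) = 4.
Since (a(5), a(6)) = (a(1), a(2)) = (8, 4) (two consecutive terms determine the rest), the sequence is eventually periodic: after a pre-period of length 1 it cycles with period 4.
For k ≥ 1, a(k) depends only on (k - 1) mod 4. (28 - 1) mod 4 = 3, so a(28) = a(4) = 16.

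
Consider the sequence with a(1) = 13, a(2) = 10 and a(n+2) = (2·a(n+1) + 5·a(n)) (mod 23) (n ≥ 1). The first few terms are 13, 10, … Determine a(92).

13

We have a(1) = 13,  a(2) = 10,  a(3) = 16,  a(4) = 13,  a(5) = 14,  a(6) = 1,  a(7) = 3,  a(8) = 11,  a(9) = 14,  a(10) = 14,  a(11) = 6,  a(12) = 13,  a(13) = 10.
The sequence repeats with period 11.
So a(92) = a(1 + ((92-1) mod 11)) = a(4) = 13.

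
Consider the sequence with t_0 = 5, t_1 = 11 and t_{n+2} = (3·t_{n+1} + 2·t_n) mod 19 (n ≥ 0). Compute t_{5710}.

7

Computing terms: t_0 = 5,  t_1 = 11,  t_2 = 5,  t_3 = 18,  t_4 = 7,  t_5 = 0,  t_6 = 14,  t_7 = 4,  t_8 = 2,  t_9 = 14,  t_{10} = 8,  t_{11} = 14,  t_{12} = 1,  t_{13} = 12,  t_{14} = 0,  t_{15} = 5,  t_{16} = 15,  t_{17} = 17,  t_{18} = 5,  t_{19} = 11.
The sequence repeats with period 18.
So t_{5710} = t_{0 + ((5710-0) mod 18)} = t_4 = 7.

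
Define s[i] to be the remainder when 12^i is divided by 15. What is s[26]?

9

Listing terms: s[0] = 1, s[1] = 12, s[2] = 9, s[3] = 3, s[4] = 6, s[5] = 12.
Since s[5] = s[1] = 12, the sequence is eventually periodic: after a pre-period of length 1 it cycles with period 4.
For i ≥ 1, s[i] depends only on (i - 1) mod 4. (26 - 1) mod 4 = 1, so s[26] = s[2] = 9.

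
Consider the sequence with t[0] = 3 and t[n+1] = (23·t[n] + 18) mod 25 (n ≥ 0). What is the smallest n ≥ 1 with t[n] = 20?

19

Computing terms: t[0] = 3, t[1] = 12, t[2] = 19, t[3] = 5, t[4] = 8, t[5] = 2, t[6] = 14, t[7] = 15, t[8] = 13, t[9] = 17, t[10] = 9, t[11] = 0, t[12] = 18, t[13] = 7, t[14] = 4, t[15] = 10, t[16] = 23, t[17] = 22, t[18] = 24, t[19] = 20, t[20] = 3.
The sequence repeats with period 20.
The value 20 first appears (with n ≥ 1) at t[19].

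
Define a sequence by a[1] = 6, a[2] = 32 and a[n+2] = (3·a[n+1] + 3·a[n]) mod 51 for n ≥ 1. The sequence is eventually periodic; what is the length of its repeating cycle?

16

Computing terms: a[1] = 6, a[2] = 32, a[3] = 12, a[4] = 30, a[5] = 24, a[6] = 9, a[7] = 48, a[8] = 18, a[9] = 45, a[10] = 36, a[11] = 39, a[12] = 21, a[13] = 27, a[14] = 42, a[15] = 3, a[16] = 33, a[17] = 6, a[18] = 15, a[19] = 12, a[20] = 30.
Since (a[19], a[20]) = (a[3], a[4]) = (12, 30) (two consecutive terms determine the rest), the sequence is eventually periodic: after a pre-period of length 2 it cycles with period 16.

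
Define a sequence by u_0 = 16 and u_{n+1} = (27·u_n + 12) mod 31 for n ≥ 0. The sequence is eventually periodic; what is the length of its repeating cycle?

Computing terms: u_0 = 16; u_1 = 10; u_2 = 3; u_3 = 0; u_4 = 12; u_5 = 26; u_6 = 1; u_7 = 8; u_8 = 11; u_9 = 30; u_{10} = 16.
The sequence repeats with period 10.

10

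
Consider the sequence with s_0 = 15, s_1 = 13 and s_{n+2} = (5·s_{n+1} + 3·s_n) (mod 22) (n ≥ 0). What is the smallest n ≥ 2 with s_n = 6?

We have s_0 = 15, s_1 = 13, s_2 = 0, s_3 = 17, s_4 = 19, s_5 = 14, s_6 = 17, s_7 = 17, s_8 = 4, s_9 = 5, s_{10} = 15, s_{11} = 2, s_{12} = 11, s_{13} = 17, s_{14} = 8, s_{15} = 3, s_{16} = 17, s_{17} = 6, s_{18} = 15, s_{19} = 5, s_{20} = 4, s_{21} = 13, s_{22} = 11, s_{23} = 6, s_{24} = 19, s_{25} = 3, s_{26} = 6, s_{27} = 17, s_{28} = 15, s_{29} = 16, s_{30} = 15, s_{31} = 13.
The sequence repeats with period 30.
The value 6 first appears (with n ≥ 2) at s_{17}.

17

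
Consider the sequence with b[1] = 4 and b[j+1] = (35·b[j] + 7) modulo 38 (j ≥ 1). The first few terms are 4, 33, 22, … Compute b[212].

Listing terms: b[1] = 4; b[2] = 33; b[3] = 22; b[4] = 17; b[5] = 32; b[6] = 25; b[7] = 8; b[8] = 21; b[9] = 20; b[10] = 23; b[11] = 14; b[12] = 3; b[13] = 36; b[14] = 13; b[15] = 6; b[16] = 27; b[17] = 2; b[18] = 1; b[19] = 4.
The sequence repeats with period 18.
(212 - 1) mod 18 = 13, so b[212] = b[14] = 13.

13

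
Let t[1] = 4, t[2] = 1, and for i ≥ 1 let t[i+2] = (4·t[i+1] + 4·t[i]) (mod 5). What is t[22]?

Computing terms: t[1] = 4; t[2] = 1; t[3] = 0; t[4] = 4; t[5] = 1.
Since (t[4], t[5]) = (t[1], t[2]) = (4, 1) (two consecutive terms determine the rest), the sequence is periodic with period 3.
(22 - 1) mod 3 = 0, so t[22] = t[1] = 4.

4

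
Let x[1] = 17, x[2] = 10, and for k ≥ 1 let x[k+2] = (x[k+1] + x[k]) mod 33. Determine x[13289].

2

Computing terms: x[1] = 17; x[2] = 10; x[3] = 27; x[4] = 4; x[5] = 31; x[6] = 2; x[7] = 0; x[8] = 2; x[9] = 2; x[10] = 4; x[11] = 6; x[12] = 10; x[13] = 16; x[14] = 26; x[15] = 9; x[16] = 2; x[17] = 11; x[18] = 13; x[19] = 24; x[20] = 4; x[21] = 28; x[22] = 32; x[23] = 27; x[24] = 26; x[25] = 20; x[26] = 13; x[27] = 0; x[28] = 13; x[29] = 13; x[30] = 26; x[31] = 6; x[32] = 32; x[33] = 5; x[34] = 4; x[35] = 9; x[36] = 13; x[37] = 22; x[38] = 2; x[39] = 24; x[40] = 26; x[41] = 17; x[42] = 10.
The sequence repeats with period 40.
So x[13289] = x[1 + ((13289-1) mod 40)] = x[9] = 2.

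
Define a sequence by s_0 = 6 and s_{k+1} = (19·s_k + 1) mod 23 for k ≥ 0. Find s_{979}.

22

Listing terms: s_0 = 6, s_1 = 0, s_2 = 1, s_3 = 20, s_4 = 13, s_5 = 18, s_6 = 21, s_7 = 9, s_8 = 11, s_9 = 3, s_{10} = 12, s_{11} = 22, s_{12} = 5, s_{13} = 4, s_{14} = 8, s_{15} = 15, s_{16} = 10, s_{17} = 7, s_{18} = 19, s_{19} = 17, s_{20} = 2, s_{21} = 16, s_{22} = 6.
Since s_{22} = s_0 = 6, the sequence is periodic with period 22.
So s_{979} = s_{0 + ((979-0) mod 22)} = s_{11} = 22.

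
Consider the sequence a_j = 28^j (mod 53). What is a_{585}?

1

Computing terms: a_1 = 28,  a_2 = 42,  a_3 = 10,  a_4 = 15,  a_5 = 49,  a_6 = 47,  a_7 = 44,  a_8 = 13,  a_9 = 46,  a_{10} = 16,  a_{11} = 24,  a_{12} = 36,  a_{13} = 1,  a_{14} = 28.
The sequence repeats with period 13.
(585 - 1) mod 13 = 12, so a_{585} = a_{13} = 1.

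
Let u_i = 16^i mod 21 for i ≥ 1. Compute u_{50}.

Listing terms: u_1 = 16, u_2 = 4, u_3 = 1, u_4 = 16.
The sequence repeats with period 3.
(50 - 1) mod 3 = 1, so u_{50} = u_2 = 4.

4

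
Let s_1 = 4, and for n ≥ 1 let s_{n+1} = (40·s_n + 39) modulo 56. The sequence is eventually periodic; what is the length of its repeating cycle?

We have s_1 = 4, s_2 = 31, s_3 = 47, s_4 = 15, s_5 = 23, s_6 = 7, s_7 = 39, s_8 = 31.
Since s_8 = s_2 = 31, the sequence is eventually periodic: after a pre-period of length 1 it cycles with period 6.

6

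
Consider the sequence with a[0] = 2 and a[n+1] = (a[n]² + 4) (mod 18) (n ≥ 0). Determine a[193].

8

Computing terms: a[0] = 2, a[1] = 8, a[2] = 14, a[3] = 2.
Since a[3] = a[0] = 2, the sequence is periodic with period 3.
So a[193] = a[0 + ((193-0) mod 3)] = a[1] = 8.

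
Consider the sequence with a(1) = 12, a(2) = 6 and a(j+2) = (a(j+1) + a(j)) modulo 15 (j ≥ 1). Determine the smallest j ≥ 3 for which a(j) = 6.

6

We have a(1) = 12; a(2) = 6; a(3) = 3; a(4) = 9; a(5) = 12; a(6) = 6.
The sequence repeats with period 4.
The value 6 next appears (with j ≥ 3) at a(6).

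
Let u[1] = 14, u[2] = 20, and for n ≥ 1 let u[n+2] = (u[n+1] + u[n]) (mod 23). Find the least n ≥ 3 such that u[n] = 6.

14

u[1] = 14,  u[2] = 20,  u[3] = 11,  u[4] = 8,  u[5] = 19,  u[6] = 4,  u[7] = 0,  u[8] = 4,  u[9] = 4,  u[10] = 8,  u[11] = 12,  u[12] = 20,  u[13] = 9,  u[14] = 6,  u[15] = 15,  u[16] = 21,  u[17] = 13,  u[18] = 11,  u[19] = 1,  u[20] = 12,  u[21] = 13,  u[22] = 2,  u[23] = 15,  u[24] = 17,  u[25] = 9,  u[26] = 3,  u[27] = 12,  u[28] = 15,  u[29] = 4,  u[30] = 19,  u[31] = 0,  u[32] = 19,  u[33] = 19,  u[34] = 15,  u[35] = 11,  u[36] = 3,  u[37] = 14,  u[38] = 17,  u[39] = 8,  u[40] = 2,  u[41] = 10,  u[42] = 12,  u[43] = 22,  u[44] = 11,  u[45] = 10,  u[46] = 21,  u[47] = 8,  u[48] = 6,  u[49] = 14,  u[50] = 20.
The sequence repeats with period 48.
The value 6 first appears (with n ≥ 3) at u[14].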